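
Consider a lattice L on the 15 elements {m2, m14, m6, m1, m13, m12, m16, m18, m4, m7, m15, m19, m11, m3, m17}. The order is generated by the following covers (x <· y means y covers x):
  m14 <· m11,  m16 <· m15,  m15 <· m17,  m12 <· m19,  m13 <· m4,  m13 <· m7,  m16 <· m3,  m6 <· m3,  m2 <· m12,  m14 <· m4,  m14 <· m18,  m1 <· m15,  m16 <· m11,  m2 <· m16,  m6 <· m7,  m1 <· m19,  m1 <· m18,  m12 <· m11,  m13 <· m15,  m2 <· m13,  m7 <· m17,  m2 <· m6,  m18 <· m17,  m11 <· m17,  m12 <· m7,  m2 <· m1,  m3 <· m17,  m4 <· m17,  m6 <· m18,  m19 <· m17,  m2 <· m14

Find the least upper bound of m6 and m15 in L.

Common upper bounds of {m6, m15}: m17.
The least among these is m17.

m17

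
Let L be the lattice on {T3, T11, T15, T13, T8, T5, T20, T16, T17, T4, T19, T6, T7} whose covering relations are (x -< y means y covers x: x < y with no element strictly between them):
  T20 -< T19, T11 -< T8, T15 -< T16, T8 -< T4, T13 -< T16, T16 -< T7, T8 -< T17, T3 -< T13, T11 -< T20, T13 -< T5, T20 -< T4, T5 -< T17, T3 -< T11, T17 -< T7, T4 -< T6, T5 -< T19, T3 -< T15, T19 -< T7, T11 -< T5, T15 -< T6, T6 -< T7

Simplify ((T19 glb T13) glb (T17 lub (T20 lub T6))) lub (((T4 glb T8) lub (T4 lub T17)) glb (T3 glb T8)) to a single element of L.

T13

T19 ∧ T13 = T13
T20 ∨ T6 = T6
T17 ∨ T6 = T7
T13 ∧ T7 = T13
T4 ∧ T8 = T8
T4 ∨ T17 = T7
T8 ∨ T7 = T7
T3 ∧ T8 = T3
T7 ∧ T3 = T3
T13 ∨ T3 = T13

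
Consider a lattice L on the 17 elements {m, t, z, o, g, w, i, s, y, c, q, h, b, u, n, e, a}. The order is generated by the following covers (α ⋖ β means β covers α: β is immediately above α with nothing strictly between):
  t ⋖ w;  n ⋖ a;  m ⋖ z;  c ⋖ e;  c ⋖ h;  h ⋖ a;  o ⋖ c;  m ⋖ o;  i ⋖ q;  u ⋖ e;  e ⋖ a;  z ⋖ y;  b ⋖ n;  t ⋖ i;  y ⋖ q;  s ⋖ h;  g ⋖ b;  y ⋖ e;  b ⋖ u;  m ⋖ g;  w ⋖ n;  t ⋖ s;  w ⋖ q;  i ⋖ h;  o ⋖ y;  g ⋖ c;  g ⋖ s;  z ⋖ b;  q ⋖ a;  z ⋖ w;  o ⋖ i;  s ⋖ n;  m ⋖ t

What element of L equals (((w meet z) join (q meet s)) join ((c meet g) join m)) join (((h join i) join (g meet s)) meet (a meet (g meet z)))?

w ∧ z = z
q ∧ s = t
z ∨ t = w
c ∧ g = g
g ∨ m = g
w ∨ g = n
h ∨ i = h
g ∧ s = g
h ∨ g = h
g ∧ z = m
a ∧ m = m
h ∧ m = m
n ∨ m = n

n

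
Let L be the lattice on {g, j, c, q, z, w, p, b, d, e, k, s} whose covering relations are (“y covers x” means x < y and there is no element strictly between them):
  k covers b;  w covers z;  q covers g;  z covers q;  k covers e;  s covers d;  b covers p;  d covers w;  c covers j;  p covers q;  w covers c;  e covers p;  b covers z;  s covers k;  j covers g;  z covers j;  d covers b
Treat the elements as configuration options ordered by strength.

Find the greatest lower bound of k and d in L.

Common lower bounds of {k, d}: b, g, j, p, q, z.
The greatest among these is b.

b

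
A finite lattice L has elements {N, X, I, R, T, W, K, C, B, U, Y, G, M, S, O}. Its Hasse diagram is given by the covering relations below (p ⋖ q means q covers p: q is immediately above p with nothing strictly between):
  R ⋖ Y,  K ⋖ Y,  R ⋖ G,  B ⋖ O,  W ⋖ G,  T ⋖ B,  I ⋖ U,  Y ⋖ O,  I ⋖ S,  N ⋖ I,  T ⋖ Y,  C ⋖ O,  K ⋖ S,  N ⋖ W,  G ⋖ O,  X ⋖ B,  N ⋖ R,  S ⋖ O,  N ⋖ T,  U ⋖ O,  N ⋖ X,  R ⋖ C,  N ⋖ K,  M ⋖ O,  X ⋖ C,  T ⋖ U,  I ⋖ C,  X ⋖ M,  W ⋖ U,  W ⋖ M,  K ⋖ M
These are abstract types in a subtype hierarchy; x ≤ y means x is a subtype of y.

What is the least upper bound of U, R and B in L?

Common upper bounds of {U, R, B}: O.
The least among these is O.

O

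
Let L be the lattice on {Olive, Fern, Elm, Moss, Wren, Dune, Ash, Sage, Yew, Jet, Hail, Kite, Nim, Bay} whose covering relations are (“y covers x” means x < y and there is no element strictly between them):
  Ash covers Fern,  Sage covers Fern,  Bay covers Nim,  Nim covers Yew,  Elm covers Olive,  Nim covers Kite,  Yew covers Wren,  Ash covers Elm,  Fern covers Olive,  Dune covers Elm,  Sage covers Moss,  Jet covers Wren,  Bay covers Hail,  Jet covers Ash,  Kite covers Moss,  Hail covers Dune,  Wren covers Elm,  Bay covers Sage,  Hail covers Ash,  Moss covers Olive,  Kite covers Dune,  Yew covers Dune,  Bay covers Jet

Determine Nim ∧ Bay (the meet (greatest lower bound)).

Nim

Common lower bounds of {Nim, Bay}: Dune, Elm, Kite, Moss, Nim, Olive, Wren, Yew.
The greatest among these is Nim.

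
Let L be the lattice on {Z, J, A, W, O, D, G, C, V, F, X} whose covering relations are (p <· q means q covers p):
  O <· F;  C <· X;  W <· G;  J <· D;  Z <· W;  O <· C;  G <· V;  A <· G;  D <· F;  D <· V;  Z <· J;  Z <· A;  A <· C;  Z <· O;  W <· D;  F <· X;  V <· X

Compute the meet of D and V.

Common lower bounds of {D, V}: D, J, W, Z.
The greatest among these is D.

D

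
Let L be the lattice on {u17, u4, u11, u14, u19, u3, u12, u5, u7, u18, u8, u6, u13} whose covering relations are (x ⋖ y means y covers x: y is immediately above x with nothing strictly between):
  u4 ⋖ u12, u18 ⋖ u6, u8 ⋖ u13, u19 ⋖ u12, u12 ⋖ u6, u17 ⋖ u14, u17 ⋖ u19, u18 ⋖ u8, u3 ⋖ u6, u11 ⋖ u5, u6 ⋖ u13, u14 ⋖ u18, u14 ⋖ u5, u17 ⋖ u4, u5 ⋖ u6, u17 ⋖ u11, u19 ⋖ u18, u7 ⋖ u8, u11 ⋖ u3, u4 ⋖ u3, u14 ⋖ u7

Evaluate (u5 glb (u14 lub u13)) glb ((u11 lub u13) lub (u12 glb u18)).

u14 ∨ u13 = u13
u5 ∧ u13 = u5
u11 ∨ u13 = u13
u12 ∧ u18 = u19
u13 ∨ u19 = u13
u5 ∧ u13 = u5

u5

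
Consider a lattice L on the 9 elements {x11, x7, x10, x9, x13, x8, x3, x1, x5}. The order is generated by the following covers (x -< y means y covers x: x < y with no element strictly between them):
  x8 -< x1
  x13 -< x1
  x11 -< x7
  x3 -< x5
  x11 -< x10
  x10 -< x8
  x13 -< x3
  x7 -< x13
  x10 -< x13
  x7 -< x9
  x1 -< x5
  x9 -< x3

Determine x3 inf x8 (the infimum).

Common lower bounds of {x3, x8}: x10, x11.
The greatest among these is x10.

x10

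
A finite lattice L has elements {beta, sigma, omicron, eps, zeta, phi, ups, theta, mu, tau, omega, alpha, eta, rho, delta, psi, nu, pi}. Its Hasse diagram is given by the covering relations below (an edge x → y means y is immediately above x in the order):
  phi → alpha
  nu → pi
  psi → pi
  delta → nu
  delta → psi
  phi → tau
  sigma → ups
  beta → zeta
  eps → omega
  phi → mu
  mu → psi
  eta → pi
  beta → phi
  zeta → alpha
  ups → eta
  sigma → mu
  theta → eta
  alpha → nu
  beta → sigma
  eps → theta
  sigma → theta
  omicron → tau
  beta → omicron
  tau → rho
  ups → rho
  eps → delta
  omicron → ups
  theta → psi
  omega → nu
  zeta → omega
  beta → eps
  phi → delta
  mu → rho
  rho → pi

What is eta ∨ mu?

Common upper bounds of {eta, mu}: pi.
The least among these is pi.

pi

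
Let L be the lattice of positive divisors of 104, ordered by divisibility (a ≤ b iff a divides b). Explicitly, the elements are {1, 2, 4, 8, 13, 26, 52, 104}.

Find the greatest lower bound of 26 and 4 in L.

Common lower bounds of {26, 4}: 1, 2.
The greatest among these is 2.

2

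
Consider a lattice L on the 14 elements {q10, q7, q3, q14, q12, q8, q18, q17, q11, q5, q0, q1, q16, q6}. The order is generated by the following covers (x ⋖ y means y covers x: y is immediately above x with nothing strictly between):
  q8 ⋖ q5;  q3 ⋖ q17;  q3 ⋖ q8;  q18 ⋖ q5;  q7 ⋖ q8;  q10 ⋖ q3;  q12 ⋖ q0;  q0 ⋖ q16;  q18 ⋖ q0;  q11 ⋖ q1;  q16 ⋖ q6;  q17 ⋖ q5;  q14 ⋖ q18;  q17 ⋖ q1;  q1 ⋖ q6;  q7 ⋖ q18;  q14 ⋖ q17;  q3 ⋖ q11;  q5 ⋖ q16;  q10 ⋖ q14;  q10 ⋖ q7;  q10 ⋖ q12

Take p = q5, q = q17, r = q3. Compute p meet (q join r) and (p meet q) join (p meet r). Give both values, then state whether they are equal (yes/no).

q17; q17; yes

q join r = q17, so p meet (q join r) = q5 meet q17 = q17.
p meet q = q17 and p meet r = q3, so (p meet q) join (p meet r) = q17 join q3 = q17.
Equal: yes.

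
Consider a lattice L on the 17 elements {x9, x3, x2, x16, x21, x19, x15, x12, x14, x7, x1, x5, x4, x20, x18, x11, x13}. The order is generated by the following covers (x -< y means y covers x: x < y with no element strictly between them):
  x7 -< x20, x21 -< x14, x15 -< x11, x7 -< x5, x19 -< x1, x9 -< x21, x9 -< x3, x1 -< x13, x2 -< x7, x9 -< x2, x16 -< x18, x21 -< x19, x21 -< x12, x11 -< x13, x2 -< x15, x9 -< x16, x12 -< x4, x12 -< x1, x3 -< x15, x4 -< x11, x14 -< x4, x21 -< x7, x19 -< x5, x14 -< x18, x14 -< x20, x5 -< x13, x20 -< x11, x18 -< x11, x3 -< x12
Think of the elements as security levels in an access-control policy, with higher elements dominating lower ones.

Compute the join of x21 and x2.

x7

Common upper bounds of {x21, x2}: x11, x13, x20, x5, x7.
The least among these is x7.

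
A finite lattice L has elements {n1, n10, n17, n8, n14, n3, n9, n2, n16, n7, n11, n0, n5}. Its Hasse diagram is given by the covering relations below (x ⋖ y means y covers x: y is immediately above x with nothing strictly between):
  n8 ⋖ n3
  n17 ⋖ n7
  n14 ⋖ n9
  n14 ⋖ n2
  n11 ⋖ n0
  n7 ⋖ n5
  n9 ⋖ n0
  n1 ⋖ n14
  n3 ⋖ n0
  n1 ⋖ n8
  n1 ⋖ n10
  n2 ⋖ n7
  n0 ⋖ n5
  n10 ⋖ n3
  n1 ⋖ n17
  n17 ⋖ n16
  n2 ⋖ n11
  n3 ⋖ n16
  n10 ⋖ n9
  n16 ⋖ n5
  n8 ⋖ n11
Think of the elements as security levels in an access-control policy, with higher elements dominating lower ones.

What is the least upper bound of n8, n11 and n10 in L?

n0

Common upper bounds of {n8, n11, n10}: n0, n5.
The least among these is n0.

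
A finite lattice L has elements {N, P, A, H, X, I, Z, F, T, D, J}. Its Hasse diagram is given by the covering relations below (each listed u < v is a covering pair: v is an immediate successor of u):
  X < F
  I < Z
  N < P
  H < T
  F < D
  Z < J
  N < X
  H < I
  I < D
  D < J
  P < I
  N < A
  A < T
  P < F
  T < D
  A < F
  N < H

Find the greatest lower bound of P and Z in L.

Common lower bounds of {P, Z}: N, P.
The greatest among these is P.

P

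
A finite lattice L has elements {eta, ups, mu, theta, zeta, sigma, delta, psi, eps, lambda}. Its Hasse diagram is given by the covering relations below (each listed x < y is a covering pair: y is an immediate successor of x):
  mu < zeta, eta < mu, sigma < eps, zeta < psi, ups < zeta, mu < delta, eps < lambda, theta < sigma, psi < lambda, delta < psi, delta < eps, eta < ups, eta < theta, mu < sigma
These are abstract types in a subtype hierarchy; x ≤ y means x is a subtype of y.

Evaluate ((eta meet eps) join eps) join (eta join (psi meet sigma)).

eps

eta ∧ eps = eta
eta ∨ eps = eps
psi ∧ sigma = mu
eta ∨ mu = mu
eps ∨ mu = eps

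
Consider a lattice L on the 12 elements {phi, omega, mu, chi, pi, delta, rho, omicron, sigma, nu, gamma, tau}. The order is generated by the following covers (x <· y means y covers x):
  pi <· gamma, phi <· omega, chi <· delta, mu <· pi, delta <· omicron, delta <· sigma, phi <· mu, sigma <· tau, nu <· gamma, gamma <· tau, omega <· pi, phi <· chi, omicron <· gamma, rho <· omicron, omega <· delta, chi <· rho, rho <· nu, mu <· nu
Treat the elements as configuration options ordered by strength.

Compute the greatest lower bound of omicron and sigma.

Common lower bounds of {omicron, sigma}: chi, delta, omega, phi.
The greatest among these is delta.

delta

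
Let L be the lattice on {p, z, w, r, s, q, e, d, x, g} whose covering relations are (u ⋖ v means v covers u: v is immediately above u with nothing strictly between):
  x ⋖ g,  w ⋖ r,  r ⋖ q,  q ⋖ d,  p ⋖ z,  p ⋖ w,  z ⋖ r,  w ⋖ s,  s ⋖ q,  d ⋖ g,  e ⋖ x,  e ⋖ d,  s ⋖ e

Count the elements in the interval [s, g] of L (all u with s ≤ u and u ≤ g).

6

The interval [s, g] = {d, e, g, q, s, x}, which has 6 elements.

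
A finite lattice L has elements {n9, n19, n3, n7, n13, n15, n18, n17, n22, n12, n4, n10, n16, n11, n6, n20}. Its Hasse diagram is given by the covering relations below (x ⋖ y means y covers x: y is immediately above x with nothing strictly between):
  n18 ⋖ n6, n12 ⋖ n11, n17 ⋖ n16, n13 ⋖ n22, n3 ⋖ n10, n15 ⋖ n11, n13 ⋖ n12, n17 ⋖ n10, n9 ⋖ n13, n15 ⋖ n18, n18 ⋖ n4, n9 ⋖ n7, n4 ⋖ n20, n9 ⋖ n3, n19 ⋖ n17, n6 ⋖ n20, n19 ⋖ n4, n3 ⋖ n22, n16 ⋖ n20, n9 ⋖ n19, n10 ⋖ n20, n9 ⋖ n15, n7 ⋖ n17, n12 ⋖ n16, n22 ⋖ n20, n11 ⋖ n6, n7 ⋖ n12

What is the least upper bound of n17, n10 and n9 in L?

Common upper bounds of {n17, n10, n9}: n10, n20.
The least among these is n10.

n10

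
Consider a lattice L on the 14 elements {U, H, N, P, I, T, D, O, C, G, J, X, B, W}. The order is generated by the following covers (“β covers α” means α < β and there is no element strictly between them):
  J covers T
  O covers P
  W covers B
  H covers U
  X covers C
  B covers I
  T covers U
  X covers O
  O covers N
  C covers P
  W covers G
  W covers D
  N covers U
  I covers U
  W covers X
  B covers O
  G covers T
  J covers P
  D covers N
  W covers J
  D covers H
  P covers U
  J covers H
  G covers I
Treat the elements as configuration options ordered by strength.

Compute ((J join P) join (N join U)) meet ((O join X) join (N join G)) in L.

W

J ∨ P = J
N ∨ U = N
J ∨ N = W
O ∨ X = X
N ∨ G = W
X ∨ W = W
W ∧ W = W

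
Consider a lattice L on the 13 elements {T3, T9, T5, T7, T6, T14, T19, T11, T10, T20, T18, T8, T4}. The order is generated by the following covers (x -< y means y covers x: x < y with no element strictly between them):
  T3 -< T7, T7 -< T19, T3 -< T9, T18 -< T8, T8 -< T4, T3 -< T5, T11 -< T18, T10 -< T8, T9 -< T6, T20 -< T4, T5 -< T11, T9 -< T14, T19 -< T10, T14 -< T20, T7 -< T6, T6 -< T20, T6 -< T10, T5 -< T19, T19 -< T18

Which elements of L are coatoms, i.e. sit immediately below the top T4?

T20, T8

The coatoms are exactly the elements covered by T4: T20, T8.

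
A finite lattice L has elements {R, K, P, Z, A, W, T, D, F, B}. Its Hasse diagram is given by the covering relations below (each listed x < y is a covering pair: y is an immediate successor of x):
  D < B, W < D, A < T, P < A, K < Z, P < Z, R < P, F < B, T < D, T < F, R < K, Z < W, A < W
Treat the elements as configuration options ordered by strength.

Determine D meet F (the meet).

Common lower bounds of {D, F}: A, P, R, T.
The greatest among these is T.

T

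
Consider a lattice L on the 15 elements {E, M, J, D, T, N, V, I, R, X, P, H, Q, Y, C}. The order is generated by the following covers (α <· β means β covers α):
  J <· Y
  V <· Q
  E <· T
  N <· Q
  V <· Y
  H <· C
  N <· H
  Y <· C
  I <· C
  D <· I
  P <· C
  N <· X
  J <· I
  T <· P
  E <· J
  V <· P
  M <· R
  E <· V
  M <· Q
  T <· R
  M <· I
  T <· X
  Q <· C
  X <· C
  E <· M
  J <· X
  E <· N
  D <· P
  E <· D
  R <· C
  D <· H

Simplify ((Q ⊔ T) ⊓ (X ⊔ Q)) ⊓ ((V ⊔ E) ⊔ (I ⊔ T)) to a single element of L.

Q ∨ T = C
X ∨ Q = C
C ∧ C = C
V ∨ E = V
I ∨ T = C
V ∨ C = C
C ∧ C = C

C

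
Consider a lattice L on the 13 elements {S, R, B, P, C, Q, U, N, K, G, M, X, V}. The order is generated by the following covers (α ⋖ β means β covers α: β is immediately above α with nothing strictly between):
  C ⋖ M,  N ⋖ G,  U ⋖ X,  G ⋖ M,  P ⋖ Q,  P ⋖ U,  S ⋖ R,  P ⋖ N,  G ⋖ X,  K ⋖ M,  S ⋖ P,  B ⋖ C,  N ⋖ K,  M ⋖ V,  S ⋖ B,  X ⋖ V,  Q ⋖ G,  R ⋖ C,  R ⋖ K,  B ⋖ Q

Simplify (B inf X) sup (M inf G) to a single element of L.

B ∧ X = B
M ∧ G = G
B ∨ G = G

G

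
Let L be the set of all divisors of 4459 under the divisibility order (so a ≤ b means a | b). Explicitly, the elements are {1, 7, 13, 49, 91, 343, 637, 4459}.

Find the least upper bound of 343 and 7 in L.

In the divisibility order, the join is the least common multiple: lcm(343, 7) = 343.

343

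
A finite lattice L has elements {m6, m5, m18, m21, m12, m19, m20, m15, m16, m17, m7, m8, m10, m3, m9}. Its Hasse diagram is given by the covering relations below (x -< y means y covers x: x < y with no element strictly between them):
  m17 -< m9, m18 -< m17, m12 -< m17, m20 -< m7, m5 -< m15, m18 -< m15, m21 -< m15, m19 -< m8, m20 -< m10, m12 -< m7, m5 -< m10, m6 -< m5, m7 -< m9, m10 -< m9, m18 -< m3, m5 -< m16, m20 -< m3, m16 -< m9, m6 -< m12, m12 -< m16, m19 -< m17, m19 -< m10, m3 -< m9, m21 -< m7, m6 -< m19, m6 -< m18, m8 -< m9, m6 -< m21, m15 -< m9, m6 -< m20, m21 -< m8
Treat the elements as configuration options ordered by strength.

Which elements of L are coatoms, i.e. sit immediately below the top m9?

m10, m15, m16, m17, m3, m7, m8

The coatoms are exactly the elements covered by m9: m10, m15, m16, m17, m3, m7, m8.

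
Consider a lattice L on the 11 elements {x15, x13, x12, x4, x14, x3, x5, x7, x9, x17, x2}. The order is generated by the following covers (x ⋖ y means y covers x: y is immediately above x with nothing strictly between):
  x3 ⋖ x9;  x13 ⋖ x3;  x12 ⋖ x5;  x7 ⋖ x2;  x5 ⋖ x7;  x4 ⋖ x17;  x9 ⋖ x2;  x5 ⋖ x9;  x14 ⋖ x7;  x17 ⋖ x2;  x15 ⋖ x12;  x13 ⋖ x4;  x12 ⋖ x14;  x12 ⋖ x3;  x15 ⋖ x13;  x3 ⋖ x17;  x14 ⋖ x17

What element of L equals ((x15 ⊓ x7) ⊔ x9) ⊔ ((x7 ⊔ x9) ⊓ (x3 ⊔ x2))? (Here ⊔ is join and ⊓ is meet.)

x2

x15 ∧ x7 = x15
x15 ∨ x9 = x9
x7 ∨ x9 = x2
x3 ∨ x2 = x2
x2 ∧ x2 = x2
x9 ∨ x2 = x2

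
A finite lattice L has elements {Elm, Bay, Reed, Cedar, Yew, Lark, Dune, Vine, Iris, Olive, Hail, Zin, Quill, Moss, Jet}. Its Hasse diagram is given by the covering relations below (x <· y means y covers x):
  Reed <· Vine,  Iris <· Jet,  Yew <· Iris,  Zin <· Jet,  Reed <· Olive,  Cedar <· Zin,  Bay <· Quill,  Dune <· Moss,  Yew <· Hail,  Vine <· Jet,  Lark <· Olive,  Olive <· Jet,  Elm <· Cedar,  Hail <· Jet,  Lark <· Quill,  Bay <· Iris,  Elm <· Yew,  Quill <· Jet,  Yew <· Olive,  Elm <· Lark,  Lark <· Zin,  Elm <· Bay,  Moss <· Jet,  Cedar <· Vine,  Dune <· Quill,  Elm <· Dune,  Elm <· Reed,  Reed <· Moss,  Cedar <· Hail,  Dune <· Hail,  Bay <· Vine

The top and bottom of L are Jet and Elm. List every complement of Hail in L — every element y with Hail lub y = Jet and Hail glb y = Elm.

Need y with Hail ∨ y = Jet and Hail ∧ y = Elm.
Checking each element gives: Bay, Lark, Reed.

Bay, Lark, Reed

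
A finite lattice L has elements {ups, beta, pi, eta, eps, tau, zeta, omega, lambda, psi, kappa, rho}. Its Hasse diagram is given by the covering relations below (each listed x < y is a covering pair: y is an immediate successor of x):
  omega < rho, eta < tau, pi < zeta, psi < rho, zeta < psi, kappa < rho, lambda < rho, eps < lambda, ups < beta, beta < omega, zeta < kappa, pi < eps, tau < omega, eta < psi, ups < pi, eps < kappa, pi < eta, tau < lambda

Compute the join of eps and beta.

Common upper bounds of {eps, beta}: rho.
The least among these is rho.

rho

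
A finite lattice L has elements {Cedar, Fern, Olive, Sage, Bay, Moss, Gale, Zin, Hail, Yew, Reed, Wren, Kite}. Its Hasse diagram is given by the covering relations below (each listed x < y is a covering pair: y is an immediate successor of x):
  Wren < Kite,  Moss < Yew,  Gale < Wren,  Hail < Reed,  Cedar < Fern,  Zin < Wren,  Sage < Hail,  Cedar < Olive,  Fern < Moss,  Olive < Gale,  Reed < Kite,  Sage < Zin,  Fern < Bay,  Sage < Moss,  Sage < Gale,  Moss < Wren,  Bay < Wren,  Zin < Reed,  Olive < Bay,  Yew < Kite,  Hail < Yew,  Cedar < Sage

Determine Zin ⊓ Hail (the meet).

Sage

Common lower bounds of {Zin, Hail}: Cedar, Sage.
The greatest among these is Sage.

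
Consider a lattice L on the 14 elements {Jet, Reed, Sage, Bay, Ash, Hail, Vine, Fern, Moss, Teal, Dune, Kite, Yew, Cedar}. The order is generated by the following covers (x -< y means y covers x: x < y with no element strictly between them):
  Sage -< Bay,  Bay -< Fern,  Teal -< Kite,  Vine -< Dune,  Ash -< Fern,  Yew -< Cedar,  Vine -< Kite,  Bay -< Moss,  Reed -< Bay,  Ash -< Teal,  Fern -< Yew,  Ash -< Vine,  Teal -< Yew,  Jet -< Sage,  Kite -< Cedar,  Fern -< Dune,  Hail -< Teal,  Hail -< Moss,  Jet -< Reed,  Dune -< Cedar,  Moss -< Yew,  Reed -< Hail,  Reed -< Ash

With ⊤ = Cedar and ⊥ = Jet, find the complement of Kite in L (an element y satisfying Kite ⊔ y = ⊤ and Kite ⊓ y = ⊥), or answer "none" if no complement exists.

Sage

Need y with Kite ∨ y = Cedar and Kite ∧ y = Jet.
Checking each element gives: Sage.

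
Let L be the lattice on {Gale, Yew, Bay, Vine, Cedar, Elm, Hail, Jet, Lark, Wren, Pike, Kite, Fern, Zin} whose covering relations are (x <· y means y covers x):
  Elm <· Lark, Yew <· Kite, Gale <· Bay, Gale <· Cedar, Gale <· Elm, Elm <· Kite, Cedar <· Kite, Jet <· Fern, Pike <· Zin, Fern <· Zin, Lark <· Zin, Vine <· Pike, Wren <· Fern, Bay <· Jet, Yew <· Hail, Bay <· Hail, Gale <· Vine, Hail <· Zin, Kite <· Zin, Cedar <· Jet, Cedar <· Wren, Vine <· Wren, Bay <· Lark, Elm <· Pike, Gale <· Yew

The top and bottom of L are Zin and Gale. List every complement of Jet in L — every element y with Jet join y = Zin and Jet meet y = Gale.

Need y with Jet ∨ y = Zin and Jet ∧ y = Gale.
Checking each element gives: Elm, Pike, Yew.

Elm, Pike, Yew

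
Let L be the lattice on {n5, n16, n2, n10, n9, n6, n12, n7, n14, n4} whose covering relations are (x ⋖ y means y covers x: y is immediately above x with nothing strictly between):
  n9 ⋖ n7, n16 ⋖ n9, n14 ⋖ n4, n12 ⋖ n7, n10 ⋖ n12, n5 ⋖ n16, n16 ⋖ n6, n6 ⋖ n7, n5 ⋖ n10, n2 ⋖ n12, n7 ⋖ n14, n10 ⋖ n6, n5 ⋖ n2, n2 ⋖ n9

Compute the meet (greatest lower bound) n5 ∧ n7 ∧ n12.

Common lower bounds of {n5, n7, n12}: n5.
The greatest among these is n5.

n5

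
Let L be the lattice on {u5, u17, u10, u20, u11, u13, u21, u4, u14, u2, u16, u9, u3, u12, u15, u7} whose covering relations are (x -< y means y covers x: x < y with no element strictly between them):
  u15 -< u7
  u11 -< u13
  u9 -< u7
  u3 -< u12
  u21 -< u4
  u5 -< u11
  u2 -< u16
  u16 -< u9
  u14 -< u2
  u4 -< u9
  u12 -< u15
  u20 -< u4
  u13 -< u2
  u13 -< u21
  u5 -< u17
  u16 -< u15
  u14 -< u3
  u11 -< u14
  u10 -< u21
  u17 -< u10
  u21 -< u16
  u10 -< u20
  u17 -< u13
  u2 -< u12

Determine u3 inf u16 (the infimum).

u14

Common lower bounds of {u3, u16}: u11, u14, u5.
The greatest among these is u14.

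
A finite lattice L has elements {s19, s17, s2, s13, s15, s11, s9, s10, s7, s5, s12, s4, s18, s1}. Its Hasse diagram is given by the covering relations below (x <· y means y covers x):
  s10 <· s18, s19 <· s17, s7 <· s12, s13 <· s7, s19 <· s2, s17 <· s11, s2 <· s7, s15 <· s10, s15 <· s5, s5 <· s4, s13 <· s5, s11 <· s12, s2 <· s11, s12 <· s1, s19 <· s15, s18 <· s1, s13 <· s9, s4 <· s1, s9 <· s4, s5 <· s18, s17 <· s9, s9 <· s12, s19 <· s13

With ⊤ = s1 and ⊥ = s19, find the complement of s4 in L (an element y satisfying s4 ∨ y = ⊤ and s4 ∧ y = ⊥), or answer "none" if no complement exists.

Need y with s4 ∨ y = s1 and s4 ∧ y = s19.
Checking each element gives: s2.

s2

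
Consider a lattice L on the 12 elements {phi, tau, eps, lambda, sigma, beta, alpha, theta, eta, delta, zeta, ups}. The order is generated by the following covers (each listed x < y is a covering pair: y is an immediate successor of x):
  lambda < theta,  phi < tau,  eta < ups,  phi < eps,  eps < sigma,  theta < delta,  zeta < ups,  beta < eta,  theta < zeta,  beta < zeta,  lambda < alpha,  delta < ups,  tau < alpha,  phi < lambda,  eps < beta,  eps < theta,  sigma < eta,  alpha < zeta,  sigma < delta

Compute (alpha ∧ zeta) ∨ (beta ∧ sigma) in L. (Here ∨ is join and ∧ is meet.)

zeta

alpha ∧ zeta = alpha
beta ∧ sigma = eps
alpha ∨ eps = zeta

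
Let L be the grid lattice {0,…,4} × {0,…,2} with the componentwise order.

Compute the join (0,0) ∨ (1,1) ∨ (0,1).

(1,1)

In a product of chains, the join is componentwise max, giving (1,1).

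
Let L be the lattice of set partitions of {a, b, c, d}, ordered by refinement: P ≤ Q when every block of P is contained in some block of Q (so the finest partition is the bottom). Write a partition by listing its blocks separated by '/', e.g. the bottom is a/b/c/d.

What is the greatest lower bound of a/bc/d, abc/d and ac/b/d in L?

a/b/c/d

The meet (common refinement) of a/bc/d, abc/d, ac/b/d intersects blocks pairwise, giving a/b/c/d.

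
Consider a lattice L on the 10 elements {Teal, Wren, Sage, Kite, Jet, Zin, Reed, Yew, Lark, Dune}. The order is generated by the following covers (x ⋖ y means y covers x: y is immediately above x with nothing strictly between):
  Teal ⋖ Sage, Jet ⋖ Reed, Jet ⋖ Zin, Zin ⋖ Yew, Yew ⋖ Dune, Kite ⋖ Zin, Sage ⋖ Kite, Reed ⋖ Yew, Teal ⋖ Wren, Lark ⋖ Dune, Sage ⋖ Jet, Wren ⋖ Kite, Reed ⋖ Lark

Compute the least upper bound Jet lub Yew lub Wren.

Yew

Common upper bounds of {Jet, Yew, Wren}: Dune, Yew.
The least among these is Yew.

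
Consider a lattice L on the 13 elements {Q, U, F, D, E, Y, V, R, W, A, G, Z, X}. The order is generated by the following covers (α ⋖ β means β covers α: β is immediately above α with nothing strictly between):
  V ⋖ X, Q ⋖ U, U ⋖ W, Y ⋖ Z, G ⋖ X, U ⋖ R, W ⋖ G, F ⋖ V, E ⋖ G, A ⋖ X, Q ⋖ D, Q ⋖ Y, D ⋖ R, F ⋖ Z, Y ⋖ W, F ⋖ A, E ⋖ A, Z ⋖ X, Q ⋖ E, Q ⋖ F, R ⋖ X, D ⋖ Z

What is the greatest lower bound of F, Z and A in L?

Common lower bounds of {F, Z, A}: F, Q.
The greatest among these is F.

F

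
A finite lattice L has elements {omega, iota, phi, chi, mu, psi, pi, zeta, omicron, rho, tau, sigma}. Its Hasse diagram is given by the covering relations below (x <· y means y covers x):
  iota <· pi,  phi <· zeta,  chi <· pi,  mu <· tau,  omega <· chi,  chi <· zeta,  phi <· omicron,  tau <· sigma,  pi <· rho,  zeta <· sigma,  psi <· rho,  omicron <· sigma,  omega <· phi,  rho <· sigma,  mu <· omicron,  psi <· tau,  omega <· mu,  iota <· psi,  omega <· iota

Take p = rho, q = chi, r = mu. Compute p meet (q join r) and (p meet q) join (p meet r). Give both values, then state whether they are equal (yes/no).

rho; chi; no

q join r = sigma, so p meet (q join r) = rho meet sigma = rho.
p meet q = chi and p meet r = omega, so (p meet q) join (p meet r) = chi join omega = chi.
Equal: no.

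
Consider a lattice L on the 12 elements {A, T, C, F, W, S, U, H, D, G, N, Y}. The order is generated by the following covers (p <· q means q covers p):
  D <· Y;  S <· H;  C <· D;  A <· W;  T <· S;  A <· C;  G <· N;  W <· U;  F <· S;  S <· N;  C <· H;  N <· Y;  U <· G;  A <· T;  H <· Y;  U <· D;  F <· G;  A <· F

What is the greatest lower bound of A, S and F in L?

Common lower bounds of {A, S, F}: A.
The greatest among these is A.

A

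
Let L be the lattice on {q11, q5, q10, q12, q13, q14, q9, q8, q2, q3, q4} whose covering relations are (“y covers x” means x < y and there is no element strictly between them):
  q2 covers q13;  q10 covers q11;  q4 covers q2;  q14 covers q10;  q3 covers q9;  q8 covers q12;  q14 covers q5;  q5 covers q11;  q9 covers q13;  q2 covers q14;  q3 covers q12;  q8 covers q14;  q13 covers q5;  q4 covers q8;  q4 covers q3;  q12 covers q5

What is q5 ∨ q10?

Common upper bounds of {q5, q10}: q14, q2, q4, q8.
The least among these is q14.

q14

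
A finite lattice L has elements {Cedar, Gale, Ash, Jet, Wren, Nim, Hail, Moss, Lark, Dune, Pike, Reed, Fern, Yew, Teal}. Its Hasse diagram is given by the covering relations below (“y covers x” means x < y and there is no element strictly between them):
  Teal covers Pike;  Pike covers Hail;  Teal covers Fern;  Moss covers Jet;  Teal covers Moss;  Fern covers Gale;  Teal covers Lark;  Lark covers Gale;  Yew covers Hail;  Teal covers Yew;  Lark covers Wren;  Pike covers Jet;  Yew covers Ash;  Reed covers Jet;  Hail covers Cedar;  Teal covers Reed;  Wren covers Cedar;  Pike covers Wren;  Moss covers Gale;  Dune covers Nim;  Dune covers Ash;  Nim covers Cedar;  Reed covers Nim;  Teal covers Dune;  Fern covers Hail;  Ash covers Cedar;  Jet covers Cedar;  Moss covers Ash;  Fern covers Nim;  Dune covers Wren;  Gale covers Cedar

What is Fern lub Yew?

Teal

Common upper bounds of {Fern, Yew}: Teal.
The least among these is Teal.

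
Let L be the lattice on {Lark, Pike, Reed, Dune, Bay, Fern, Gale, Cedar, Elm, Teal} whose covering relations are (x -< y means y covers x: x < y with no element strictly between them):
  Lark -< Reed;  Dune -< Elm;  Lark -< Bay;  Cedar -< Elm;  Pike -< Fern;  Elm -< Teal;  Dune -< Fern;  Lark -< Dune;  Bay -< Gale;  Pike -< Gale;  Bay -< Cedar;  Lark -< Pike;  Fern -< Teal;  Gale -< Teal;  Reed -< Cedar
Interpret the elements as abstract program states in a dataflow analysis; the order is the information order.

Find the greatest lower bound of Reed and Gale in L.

Common lower bounds of {Reed, Gale}: Lark.
The greatest among these is Lark.

Lark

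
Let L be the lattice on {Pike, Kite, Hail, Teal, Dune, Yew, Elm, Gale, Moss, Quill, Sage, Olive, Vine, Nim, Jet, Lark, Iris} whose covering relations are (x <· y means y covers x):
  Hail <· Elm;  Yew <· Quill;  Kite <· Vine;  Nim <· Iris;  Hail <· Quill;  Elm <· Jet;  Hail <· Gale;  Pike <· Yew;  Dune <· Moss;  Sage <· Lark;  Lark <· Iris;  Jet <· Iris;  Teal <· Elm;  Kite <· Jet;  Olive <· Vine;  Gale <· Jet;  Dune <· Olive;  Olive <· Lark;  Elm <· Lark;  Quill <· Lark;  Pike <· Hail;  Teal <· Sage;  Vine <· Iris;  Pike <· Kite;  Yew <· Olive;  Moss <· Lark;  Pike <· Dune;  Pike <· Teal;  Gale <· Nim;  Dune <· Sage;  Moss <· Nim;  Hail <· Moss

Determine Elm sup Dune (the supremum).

Common upper bounds of {Elm, Dune}: Iris, Lark.
The least among these is Lark.

Lark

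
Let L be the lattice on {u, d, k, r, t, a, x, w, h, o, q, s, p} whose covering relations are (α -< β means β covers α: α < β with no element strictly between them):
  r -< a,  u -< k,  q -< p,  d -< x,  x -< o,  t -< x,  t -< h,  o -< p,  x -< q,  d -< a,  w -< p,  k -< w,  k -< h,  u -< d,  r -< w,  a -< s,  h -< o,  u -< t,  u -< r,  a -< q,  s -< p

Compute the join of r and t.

Common upper bounds of {r, t}: p, q.
The least among these is q.

q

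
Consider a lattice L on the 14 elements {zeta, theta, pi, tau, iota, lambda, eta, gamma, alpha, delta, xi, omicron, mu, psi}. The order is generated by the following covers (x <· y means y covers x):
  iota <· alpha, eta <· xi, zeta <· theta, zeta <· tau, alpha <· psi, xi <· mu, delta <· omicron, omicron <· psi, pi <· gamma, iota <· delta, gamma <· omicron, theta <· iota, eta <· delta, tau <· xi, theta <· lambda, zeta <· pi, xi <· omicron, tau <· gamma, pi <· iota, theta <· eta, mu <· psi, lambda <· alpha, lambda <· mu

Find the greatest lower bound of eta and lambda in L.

Common lower bounds of {eta, lambda}: theta, zeta.
The greatest among these is theta.

theta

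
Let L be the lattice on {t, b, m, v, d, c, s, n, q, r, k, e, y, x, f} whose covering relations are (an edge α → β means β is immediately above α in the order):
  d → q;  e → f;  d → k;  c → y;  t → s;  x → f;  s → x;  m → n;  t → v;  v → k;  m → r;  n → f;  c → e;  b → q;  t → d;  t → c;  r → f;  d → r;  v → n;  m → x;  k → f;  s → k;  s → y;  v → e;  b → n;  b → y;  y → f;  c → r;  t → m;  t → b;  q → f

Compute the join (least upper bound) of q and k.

Common upper bounds of {q, k}: f.
The least among these is f.

f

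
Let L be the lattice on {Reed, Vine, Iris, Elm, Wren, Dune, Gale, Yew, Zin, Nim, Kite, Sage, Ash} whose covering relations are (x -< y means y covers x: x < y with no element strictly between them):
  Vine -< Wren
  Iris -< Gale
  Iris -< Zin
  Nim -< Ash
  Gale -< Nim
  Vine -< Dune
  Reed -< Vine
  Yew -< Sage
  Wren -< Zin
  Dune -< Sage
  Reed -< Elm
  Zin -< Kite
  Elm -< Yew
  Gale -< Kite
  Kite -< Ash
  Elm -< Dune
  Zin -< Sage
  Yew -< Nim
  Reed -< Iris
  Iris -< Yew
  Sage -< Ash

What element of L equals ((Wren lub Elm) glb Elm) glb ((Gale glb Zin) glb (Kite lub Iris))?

Reed

Wren ∨ Elm = Sage
Sage ∧ Elm = Elm
Gale ∧ Zin = Iris
Kite ∨ Iris = Kite
Iris ∧ Kite = Iris
Elm ∧ Iris = Reed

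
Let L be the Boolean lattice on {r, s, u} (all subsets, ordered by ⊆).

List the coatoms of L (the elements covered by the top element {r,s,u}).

The coatoms are exactly the elements covered by {r,s,u}: {r,s}, {r,u}, {s,u}.

{r,s}, {r,u}, {s,u}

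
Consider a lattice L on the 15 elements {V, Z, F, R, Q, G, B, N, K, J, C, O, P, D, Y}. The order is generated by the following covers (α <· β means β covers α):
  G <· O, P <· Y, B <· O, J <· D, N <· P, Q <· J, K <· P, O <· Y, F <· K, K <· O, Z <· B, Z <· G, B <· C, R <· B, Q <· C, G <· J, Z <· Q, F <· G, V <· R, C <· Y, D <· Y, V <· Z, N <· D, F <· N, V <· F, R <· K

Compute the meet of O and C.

B

Common lower bounds of {O, C}: B, R, V, Z.
The greatest among these is B.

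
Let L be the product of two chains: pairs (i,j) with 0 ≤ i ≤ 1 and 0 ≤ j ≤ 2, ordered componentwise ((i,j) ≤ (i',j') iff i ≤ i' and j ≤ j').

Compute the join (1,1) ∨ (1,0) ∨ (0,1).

In a product of chains, the join is componentwise max, giving (1,1).

(1,1)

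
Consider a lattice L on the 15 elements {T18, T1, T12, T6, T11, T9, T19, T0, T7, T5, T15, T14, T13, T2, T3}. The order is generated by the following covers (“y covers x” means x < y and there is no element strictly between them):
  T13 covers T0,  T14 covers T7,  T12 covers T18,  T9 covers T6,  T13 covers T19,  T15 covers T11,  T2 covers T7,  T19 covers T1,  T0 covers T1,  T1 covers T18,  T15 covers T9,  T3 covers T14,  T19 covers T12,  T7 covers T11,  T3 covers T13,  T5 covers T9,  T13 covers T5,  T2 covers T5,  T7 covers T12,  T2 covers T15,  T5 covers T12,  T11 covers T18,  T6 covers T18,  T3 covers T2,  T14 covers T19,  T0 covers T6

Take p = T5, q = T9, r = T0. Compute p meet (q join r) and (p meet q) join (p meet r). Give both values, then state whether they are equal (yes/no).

q join r = T13, so p meet (q join r) = T5 meet T13 = T5.
p meet q = T9 and p meet r = T6, so (p meet q) join (p meet r) = T9 join T6 = T9.
Equal: no.

T5; T9; no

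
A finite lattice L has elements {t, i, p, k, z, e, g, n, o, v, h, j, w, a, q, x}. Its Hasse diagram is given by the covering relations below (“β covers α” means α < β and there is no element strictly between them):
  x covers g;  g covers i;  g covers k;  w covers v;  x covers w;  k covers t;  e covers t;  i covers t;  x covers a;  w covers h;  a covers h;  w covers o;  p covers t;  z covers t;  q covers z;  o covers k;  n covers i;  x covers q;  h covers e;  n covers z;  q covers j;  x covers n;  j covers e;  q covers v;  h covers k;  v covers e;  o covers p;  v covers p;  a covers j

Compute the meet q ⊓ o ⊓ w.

p

Common lower bounds of {q, o, w}: p, t.
The greatest among these is p.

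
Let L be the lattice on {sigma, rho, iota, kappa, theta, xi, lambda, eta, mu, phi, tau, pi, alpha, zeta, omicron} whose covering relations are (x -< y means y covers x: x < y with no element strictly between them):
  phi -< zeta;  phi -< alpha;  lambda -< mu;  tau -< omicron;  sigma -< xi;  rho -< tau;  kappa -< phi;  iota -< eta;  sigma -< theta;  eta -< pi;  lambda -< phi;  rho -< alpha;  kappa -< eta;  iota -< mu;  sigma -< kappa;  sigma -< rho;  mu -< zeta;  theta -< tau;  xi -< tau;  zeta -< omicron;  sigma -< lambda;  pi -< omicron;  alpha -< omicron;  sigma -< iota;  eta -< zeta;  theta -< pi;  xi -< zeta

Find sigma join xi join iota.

zeta

Common upper bounds of {sigma, xi, iota}: omicron, zeta.
The least among these is zeta.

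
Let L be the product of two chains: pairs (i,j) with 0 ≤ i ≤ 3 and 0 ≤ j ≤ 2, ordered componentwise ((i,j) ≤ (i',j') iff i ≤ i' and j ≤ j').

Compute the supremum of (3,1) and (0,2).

Common upper bounds of {(3,1), (0,2)}: (3,2).
The least among these is (3,2).

(3,2)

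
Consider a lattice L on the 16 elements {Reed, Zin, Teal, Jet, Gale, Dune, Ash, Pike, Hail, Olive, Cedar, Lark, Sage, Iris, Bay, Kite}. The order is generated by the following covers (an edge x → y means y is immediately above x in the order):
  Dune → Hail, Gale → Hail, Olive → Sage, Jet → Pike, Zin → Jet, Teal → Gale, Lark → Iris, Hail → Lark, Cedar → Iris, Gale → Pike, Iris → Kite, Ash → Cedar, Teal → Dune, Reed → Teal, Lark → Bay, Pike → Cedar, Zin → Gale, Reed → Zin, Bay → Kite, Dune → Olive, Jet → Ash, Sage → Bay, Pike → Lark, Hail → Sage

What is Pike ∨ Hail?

Lark

Common upper bounds of {Pike, Hail}: Bay, Iris, Kite, Lark.
The least among these is Lark.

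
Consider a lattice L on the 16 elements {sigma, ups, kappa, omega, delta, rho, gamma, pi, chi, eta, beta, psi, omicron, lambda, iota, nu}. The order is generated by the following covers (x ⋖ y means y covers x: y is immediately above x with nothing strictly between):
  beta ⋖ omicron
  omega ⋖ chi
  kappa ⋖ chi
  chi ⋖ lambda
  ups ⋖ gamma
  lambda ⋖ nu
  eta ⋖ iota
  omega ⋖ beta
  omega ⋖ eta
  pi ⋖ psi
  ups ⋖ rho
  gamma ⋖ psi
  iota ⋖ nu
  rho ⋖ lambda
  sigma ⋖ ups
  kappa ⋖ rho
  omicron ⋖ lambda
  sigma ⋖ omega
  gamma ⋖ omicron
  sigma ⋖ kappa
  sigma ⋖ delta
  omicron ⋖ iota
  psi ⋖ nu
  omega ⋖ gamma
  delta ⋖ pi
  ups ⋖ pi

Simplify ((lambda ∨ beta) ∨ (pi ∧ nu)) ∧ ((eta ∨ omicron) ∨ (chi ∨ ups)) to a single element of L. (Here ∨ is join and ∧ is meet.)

lambda ∨ beta = lambda
pi ∧ nu = pi
lambda ∨ pi = nu
eta ∨ omicron = iota
chi ∨ ups = lambda
iota ∨ lambda = nu
nu ∧ nu = nu

nu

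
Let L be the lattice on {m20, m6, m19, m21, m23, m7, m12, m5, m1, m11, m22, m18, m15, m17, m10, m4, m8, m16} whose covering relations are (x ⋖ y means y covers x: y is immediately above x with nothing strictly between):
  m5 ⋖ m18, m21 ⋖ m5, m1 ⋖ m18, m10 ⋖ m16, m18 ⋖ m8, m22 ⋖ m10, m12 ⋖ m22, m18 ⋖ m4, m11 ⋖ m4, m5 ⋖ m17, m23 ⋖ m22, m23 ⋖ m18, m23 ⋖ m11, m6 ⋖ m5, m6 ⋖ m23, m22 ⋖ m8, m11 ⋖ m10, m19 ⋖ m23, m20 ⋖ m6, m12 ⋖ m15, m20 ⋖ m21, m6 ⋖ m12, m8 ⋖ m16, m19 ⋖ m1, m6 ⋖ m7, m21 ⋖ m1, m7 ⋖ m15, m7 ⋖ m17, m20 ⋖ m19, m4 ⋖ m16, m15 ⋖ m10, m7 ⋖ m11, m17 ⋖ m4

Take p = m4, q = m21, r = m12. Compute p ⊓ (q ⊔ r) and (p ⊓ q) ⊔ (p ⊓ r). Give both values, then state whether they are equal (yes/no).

q ⊔ r = m8, so p ⊓ (q ⊔ r) = m4 ⊓ m8 = m18.
p ⊓ q = m21 and p ⊓ r = m6, so (p ⊓ q) ⊔ (p ⊓ r) = m21 ⊔ m6 = m5.
Equal: no.

m18; m5; no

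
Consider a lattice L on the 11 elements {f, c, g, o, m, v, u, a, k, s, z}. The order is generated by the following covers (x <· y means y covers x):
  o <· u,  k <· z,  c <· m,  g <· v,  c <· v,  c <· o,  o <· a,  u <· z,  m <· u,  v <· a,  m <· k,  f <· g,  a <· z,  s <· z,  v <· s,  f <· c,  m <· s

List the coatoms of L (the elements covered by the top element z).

The coatoms are exactly the elements covered by z: a, k, s, u.

a, k, s, u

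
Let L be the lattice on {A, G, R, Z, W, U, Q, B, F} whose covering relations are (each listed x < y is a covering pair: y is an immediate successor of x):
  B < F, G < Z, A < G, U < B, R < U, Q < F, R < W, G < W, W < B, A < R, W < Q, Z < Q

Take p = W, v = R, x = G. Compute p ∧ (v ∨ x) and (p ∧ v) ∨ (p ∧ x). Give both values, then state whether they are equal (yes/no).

W; W; yes

v ∨ x = W, so p ∧ (v ∨ x) = W ∧ W = W.
p ∧ v = R and p ∧ x = G, so (p ∧ v) ∨ (p ∧ x) = R ∨ G = W.
Equal: yes.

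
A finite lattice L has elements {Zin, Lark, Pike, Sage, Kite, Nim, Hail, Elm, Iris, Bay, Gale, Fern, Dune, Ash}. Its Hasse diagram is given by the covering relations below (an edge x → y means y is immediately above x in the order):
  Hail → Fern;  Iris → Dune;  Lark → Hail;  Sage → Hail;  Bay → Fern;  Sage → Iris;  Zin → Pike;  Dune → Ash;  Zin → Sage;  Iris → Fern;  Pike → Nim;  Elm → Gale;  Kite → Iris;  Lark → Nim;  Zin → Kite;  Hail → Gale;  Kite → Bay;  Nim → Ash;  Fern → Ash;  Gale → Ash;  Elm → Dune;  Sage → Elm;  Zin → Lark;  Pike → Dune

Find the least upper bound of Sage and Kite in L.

Common upper bounds of {Sage, Kite}: Ash, Dune, Fern, Iris.
The least among these is Iris.

Iris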